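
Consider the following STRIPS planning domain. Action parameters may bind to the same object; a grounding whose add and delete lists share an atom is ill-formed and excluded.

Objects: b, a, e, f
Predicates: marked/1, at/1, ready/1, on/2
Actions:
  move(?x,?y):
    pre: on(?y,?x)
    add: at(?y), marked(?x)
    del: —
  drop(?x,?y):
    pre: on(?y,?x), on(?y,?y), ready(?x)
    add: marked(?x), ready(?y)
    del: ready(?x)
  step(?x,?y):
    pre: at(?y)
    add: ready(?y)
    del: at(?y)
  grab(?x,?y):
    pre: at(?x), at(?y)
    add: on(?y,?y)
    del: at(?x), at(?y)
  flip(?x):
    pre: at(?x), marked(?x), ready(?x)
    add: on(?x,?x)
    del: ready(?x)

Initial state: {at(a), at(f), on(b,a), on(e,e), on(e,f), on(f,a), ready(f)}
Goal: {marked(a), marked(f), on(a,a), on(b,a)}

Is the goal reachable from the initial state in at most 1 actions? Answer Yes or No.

No

1. move(a,b)  →  {at(a), at(b), at(f), marked(a), on(b,a), on(e,e), on(e,f), on(f,a), ready(f)}
2. move(f,e)  →  {at(a), at(b), at(e), at(f), marked(a), marked(f), on(b,a), on(e,e), on(e,f), on(f,a), ready(f)}
3. grab(b,a)  →  {at(e), at(f), marked(a), marked(f), on(a,a), on(b,a), on(e,e), on(e,f), on(f,a), ready(f)}
optimal plan length = 3; 3 > 1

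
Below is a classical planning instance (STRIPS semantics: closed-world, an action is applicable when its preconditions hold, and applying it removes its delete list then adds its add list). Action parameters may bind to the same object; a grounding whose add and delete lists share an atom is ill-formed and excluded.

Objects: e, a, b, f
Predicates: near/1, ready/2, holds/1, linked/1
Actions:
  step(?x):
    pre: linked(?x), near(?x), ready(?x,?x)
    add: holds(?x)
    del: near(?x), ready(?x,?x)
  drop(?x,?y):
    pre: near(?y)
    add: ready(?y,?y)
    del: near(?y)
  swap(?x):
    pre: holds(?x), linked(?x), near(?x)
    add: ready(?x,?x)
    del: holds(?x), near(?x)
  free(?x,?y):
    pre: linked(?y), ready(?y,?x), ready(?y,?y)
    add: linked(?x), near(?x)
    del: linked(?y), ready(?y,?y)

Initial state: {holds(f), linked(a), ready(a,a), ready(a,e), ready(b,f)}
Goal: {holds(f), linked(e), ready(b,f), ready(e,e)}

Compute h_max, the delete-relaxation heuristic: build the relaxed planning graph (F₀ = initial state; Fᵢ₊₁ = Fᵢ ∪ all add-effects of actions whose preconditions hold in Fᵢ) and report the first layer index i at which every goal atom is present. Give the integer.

2

F0 = init (5 atoms)
F1 = F0 ∪ {linked(e), near(e)}  (7 atoms)
F2 = F1 ∪ {ready(e,e)}  (8 atoms)
goal ⊆ F2  ⇒  h_max = 2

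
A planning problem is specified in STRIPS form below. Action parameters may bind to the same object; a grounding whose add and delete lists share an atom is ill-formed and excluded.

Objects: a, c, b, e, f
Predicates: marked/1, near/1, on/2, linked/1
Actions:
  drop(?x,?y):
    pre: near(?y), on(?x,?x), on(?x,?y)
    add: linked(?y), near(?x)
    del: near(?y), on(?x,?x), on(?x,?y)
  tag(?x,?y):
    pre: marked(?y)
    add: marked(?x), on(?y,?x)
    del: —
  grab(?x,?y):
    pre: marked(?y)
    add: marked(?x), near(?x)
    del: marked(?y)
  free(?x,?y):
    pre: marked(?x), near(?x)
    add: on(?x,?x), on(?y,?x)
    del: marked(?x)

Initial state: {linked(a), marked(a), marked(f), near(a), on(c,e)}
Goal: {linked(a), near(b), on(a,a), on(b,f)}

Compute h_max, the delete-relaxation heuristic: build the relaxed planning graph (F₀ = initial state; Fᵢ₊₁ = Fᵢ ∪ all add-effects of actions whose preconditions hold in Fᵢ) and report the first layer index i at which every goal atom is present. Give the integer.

2

F0 = init (5 atoms)
F1 = F0 ∪ {marked(b), marked(c), marked(e), near(b), near(c), near(e), near(f), on(a,a), on(a,b), on(a,c), on(a,e), on(a,f), on(b,a), on(c,a), on(e,a), on(f,a), on(f,b), on(f,c), on(f,e), on(f,f)}  (25 atoms)
F2 = F1 ∪ {linked(b), linked(c), linked(e), linked(f), on(b,b), on(b,c), on(b,e), on(b,f), on(c,b), on(c,c), on(c,f), on(e,b), on(e,c), on(e,e), on(e,f)}  (40 atoms)
goal ⊆ F2  ⇒  h_max = 2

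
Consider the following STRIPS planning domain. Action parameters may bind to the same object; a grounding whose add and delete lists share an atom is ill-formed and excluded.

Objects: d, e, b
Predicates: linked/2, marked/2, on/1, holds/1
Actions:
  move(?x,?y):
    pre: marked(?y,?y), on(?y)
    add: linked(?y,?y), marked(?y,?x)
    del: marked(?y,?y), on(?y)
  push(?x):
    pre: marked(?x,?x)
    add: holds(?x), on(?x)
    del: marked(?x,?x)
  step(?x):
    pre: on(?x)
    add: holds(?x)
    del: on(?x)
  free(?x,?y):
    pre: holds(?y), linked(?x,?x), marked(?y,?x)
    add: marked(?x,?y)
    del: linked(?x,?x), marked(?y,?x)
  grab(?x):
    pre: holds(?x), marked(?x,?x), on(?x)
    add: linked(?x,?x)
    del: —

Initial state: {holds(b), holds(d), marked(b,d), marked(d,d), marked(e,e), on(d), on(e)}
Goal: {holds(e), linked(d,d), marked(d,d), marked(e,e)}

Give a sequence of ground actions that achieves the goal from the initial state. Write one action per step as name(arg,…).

step(e); grab(d)

1. step(e)  →  {holds(b), holds(d), holds(e), marked(b,d), marked(d,d), marked(e,e), on(d)}
2. grab(d)  →  {holds(b), holds(d), holds(e), linked(d,d), marked(b,d), marked(d,d), marked(e,e), on(d)}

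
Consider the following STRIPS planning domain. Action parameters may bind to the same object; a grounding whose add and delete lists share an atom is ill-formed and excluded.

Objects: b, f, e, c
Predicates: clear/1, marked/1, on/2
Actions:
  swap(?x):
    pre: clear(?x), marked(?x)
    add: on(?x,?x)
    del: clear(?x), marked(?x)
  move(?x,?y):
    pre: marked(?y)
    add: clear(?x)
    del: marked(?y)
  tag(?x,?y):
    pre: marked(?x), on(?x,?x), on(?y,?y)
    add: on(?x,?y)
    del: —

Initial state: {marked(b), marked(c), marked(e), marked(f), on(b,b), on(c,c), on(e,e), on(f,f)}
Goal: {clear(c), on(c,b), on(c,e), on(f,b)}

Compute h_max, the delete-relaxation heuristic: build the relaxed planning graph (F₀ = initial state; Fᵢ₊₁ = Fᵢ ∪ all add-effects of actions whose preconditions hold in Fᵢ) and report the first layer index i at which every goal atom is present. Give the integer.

1

F0 = init (8 atoms)
F1 = F0 ∪ {clear(b), clear(c), clear(e), clear(f), on(b,c), on(b,e), on(b,f), on(c,b), on(c,e), on(c,f), on(e,b), on(e,c), on(e,f), on(f,b), on(f,c), on(f,e)}  (24 atoms)
goal ⊆ F1  ⇒  h_max = 1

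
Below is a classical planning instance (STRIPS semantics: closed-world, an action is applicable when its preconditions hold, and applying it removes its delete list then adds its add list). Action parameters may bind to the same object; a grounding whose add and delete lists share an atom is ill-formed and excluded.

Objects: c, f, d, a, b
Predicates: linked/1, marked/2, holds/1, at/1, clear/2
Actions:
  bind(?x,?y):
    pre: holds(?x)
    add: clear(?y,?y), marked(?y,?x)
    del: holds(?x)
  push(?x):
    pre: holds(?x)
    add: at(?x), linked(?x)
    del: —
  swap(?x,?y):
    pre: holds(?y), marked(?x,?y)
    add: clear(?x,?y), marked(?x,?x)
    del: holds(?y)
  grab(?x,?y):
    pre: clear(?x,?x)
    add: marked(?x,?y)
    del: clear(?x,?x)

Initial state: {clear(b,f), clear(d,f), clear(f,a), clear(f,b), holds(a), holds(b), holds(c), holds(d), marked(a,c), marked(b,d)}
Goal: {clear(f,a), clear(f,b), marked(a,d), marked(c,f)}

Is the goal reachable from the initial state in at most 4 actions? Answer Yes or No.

1. bind(c,c)  →  {clear(b,f), clear(c,c), clear(d,f), clear(f,a), clear(f,b), holds(a), holds(b), holds(d), marked(a,c), marked(b,d), marked(c,c)}
2. bind(d,a)  →  {clear(a,a), clear(b,f), clear(c,c), clear(d,f), clear(f,a), clear(f,b), holds(a), holds(b), marked(a,c), marked(a,d), marked(b,d), marked(c,c)}
3. grab(c,f)  →  {clear(a,a), clear(b,f), clear(d,f), clear(f,a), clear(f,b), holds(a), holds(b), marked(a,c), marked(a,d), marked(b,d), marked(c,c), marked(c,f)}
optimal plan length = 3; 3 ≤ 4

Yes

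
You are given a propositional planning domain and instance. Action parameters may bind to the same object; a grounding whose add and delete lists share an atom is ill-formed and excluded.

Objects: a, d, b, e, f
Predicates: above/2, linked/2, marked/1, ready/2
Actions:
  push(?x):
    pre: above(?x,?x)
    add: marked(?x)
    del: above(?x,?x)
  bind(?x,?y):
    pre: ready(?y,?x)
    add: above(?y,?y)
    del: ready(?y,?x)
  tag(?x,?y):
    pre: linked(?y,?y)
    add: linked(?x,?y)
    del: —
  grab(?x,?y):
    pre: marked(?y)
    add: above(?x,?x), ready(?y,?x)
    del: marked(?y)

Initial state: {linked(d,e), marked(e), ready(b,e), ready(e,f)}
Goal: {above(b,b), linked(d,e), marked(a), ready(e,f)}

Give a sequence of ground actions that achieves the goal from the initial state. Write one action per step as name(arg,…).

bind(e,b); grab(a,e); push(a)

1. bind(e,b)  →  {above(b,b), linked(d,e), marked(e), ready(e,f)}
2. grab(a,e)  →  {above(a,a), above(b,b), linked(d,e), ready(e,a), ready(e,f)}
3. push(a)  →  {above(b,b), linked(d,e), marked(a), ready(e,a), ready(e,f)}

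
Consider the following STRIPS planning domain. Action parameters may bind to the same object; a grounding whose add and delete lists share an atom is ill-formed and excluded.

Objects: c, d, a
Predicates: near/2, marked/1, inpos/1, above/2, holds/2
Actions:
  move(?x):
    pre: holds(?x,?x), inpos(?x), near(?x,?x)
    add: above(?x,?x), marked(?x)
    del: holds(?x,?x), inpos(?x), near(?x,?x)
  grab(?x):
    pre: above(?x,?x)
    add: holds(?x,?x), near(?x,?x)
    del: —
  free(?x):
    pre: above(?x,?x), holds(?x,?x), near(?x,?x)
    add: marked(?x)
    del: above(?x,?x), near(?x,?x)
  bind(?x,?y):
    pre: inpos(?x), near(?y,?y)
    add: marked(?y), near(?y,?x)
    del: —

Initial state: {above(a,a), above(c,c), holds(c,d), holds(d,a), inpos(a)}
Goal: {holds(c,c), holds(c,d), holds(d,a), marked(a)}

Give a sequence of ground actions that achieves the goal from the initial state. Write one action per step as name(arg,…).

grab(c); grab(a); move(a)

1. grab(c)  →  {above(a,a), above(c,c), holds(c,c), holds(c,d), holds(d,a), inpos(a), near(c,c)}
2. grab(a)  →  {above(a,a), above(c,c), holds(a,a), holds(c,c), holds(c,d), holds(d,a), inpos(a), near(a,a), near(c,c)}
3. move(a)  →  {above(a,a), above(c,c), holds(c,c), holds(c,d), holds(d,a), marked(a), near(c,c)}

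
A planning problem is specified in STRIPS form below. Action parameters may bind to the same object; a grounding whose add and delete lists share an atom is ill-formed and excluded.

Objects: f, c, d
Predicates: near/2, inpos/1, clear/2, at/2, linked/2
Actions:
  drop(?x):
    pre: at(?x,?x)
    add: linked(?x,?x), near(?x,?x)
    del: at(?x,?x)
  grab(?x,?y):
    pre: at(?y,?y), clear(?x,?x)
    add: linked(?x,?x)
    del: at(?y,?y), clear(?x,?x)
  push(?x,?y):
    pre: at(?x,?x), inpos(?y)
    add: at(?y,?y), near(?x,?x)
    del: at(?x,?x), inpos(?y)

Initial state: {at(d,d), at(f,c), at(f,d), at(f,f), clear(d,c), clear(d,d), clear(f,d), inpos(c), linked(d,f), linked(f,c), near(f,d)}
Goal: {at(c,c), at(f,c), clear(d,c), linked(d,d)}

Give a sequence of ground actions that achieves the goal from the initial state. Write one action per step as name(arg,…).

1. drop(d)  →  {at(f,c), at(f,d), at(f,f), clear(d,c), clear(d,d), clear(f,d), inpos(c), linked(d,d), linked(d,f), linked(f,c), near(d,d), near(f,d)}
2. push(f,c)  →  {at(c,c), at(f,c), at(f,d), clear(d,c), clear(d,d), clear(f,d), linked(d,d), linked(d,f), linked(f,c), near(d,d), near(f,d), near(f,f)}

drop(d); push(f,c)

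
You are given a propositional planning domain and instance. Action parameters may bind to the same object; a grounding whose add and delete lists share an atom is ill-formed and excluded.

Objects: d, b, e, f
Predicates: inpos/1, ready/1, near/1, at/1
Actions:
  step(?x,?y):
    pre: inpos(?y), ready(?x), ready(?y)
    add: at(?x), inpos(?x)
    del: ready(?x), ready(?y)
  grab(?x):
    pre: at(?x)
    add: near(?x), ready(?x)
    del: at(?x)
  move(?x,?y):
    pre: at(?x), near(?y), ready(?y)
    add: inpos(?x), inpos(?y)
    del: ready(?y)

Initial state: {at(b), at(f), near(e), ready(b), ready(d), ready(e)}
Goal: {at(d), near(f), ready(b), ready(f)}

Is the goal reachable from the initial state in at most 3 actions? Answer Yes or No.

1. grab(f)  →  {at(b), near(e), near(f), ready(b), ready(d), ready(e), ready(f)}
2. move(b,e)  →  {at(b), inpos(b), inpos(e), near(e), near(f), ready(b), ready(d), ready(f)}
3. step(d,b)  →  {at(b), at(d), inpos(b), inpos(d), inpos(e), near(e), near(f), ready(f)}
4. grab(b)  →  {at(d), inpos(b), inpos(d), inpos(e), near(b), near(e), near(f), ready(b), ready(f)}
optimal plan length = 4; 4 > 3

No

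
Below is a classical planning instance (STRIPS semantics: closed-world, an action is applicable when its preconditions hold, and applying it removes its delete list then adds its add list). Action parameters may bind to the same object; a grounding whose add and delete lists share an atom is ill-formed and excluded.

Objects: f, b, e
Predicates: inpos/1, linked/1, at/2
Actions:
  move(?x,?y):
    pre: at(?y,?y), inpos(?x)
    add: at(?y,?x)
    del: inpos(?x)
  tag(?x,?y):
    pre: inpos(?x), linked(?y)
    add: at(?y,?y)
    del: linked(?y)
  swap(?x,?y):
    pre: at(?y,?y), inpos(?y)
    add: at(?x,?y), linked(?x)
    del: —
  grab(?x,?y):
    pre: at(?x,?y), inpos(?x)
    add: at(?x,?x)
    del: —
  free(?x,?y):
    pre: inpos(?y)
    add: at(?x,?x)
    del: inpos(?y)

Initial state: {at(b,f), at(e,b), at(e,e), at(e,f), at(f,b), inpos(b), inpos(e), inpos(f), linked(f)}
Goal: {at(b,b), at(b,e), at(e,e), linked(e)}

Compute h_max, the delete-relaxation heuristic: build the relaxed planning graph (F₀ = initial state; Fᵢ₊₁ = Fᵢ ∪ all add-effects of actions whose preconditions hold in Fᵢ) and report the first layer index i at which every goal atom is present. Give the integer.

F0 = init (9 atoms)
F1 = F0 ∪ {at(b,b), at(b,e), at(f,e), at(f,f), linked(b), linked(e)}  (15 atoms)
goal ⊆ F1  ⇒  h_max = 1

1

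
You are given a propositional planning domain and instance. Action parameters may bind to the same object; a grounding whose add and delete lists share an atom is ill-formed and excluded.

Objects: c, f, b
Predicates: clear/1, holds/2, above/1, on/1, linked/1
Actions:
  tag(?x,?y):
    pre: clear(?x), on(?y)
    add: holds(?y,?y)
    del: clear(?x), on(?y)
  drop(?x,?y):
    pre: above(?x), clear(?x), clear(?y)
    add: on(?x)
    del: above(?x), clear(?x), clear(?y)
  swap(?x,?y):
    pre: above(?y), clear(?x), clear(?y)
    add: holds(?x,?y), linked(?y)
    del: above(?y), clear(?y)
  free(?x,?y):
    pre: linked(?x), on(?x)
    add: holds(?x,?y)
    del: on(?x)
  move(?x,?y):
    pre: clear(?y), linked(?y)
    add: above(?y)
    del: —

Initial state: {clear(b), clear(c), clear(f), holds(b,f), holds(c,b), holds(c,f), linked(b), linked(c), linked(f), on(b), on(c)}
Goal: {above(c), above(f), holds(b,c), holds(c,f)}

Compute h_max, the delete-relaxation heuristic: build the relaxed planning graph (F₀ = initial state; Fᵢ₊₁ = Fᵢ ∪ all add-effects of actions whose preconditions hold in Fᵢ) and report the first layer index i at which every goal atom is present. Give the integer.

1

F0 = init (11 atoms)
F1 = F0 ∪ {above(b), above(c), above(f), holds(b,b), holds(b,c), holds(c,c)}  (17 atoms)
goal ⊆ F1  ⇒  h_max = 1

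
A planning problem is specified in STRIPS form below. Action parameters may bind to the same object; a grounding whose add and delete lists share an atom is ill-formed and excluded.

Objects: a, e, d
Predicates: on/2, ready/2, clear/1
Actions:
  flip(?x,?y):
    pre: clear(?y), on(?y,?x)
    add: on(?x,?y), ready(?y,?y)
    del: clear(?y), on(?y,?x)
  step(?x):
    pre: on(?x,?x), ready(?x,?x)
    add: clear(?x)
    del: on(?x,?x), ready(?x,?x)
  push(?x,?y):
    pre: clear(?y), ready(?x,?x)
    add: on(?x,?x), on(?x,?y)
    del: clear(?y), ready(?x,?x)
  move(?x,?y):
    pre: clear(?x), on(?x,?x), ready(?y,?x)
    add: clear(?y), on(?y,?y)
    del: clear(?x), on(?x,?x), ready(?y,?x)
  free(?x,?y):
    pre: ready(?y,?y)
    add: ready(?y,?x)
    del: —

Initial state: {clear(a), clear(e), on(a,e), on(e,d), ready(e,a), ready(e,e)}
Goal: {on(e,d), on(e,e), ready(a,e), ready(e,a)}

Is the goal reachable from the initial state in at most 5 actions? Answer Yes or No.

Yes

1. flip(e,a)  →  {clear(e), on(e,a), on(e,d), ready(a,a), ready(e,a), ready(e,e)}
2. push(e,e)  →  {on(e,a), on(e,d), on(e,e), ready(a,a), ready(e,a)}
3. free(e,a)  →  {on(e,a), on(e,d), on(e,e), ready(a,a), ready(a,e), ready(e,a)}
optimal plan length = 3; 3 ≤ 5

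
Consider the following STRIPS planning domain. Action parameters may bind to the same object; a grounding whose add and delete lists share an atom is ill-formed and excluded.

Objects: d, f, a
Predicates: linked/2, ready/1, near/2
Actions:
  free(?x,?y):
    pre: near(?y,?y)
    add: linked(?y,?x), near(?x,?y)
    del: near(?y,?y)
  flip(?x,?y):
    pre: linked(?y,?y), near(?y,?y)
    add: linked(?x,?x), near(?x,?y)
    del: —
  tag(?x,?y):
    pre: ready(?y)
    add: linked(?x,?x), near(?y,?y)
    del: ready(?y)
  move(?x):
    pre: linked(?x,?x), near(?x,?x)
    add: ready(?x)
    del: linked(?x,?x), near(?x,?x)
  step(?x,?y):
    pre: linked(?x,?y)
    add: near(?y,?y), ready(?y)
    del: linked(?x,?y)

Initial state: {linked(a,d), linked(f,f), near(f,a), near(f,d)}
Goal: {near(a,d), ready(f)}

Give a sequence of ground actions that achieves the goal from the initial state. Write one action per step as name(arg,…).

1. step(f,f)  →  {linked(a,d), near(f,a), near(f,d), near(f,f), ready(f)}
2. step(a,d)  →  {near(d,d), near(f,a), near(f,d), near(f,f), ready(d), ready(f)}
3. free(a,d)  →  {linked(d,a), near(a,d), near(f,a), near(f,d), near(f,f), ready(d), ready(f)}

step(f,f); step(a,d); free(a,d)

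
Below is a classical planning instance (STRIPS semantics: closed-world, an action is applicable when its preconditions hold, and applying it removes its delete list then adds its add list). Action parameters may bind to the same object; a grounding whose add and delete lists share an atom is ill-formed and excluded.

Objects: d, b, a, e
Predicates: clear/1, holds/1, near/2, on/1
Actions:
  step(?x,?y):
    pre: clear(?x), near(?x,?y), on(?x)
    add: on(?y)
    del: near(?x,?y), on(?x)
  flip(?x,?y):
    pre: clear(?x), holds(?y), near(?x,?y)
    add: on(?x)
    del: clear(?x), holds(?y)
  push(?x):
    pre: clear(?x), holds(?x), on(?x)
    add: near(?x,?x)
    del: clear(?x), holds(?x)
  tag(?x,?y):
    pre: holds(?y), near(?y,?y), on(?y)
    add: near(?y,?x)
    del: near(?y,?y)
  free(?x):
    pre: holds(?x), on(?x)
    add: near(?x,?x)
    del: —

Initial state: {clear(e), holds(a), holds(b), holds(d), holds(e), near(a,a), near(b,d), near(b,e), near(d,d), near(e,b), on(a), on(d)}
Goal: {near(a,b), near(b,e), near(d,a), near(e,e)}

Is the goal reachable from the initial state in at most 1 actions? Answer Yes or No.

1. flip(e,b)  →  {holds(a), holds(d), holds(e), near(a,a), near(b,d), near(b,e), near(d,d), near(e,b), on(a), on(d), on(e)}
2. tag(b,a)  →  {holds(a), holds(d), holds(e), near(a,b), near(b,d), near(b,e), near(d,d), near(e,b), on(a), on(d), on(e)}
3. tag(a,d)  →  {holds(a), holds(d), holds(e), near(a,b), near(b,d), near(b,e), near(d,a), near(e,b), on(a), on(d), on(e)}
4. free(e)  →  {holds(a), holds(d), holds(e), near(a,b), near(b,d), near(b,e), near(d,a), near(e,b), near(e,e), on(a), on(d), on(e)}
optimal plan length = 4; 4 > 1

No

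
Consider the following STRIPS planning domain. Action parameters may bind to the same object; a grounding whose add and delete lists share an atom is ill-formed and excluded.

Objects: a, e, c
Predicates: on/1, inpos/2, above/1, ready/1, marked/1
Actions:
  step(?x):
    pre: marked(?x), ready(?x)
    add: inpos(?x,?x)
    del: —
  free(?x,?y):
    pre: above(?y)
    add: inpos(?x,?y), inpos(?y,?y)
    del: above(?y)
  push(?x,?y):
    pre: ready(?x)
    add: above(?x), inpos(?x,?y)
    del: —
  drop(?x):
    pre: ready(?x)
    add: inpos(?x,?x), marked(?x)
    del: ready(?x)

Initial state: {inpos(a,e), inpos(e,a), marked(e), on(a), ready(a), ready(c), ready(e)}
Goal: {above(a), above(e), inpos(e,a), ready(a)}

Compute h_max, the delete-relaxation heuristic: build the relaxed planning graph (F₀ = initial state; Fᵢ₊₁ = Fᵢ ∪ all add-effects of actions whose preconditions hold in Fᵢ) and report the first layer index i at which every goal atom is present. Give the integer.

F0 = init (7 atoms)
F1 = F0 ∪ {above(a), above(c), above(e), inpos(a,a), inpos(a,c), inpos(c,a), inpos(c,c), inpos(c,e), inpos(e,c), inpos(e,e), marked(a), marked(c)}  (19 atoms)
goal ⊆ F1  ⇒  h_max = 1

1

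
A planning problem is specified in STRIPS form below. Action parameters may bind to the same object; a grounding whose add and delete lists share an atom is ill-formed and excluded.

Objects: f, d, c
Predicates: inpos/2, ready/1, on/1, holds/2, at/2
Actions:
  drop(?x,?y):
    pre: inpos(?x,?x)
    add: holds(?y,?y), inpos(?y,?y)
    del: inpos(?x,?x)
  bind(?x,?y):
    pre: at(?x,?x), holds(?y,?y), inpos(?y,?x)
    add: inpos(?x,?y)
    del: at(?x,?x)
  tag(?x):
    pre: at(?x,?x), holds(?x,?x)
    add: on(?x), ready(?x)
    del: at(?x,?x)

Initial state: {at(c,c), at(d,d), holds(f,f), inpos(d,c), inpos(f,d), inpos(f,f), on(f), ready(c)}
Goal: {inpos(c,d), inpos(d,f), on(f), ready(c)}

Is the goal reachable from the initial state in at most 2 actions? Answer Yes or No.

No

1. drop(f,d)  →  {at(c,c), at(d,d), holds(d,d), holds(f,f), inpos(d,c), inpos(d,d), inpos(f,d), on(f), ready(c)}
2. bind(d,f)  →  {at(c,c), holds(d,d), holds(f,f), inpos(d,c), inpos(d,d), inpos(d,f), inpos(f,d), on(f), ready(c)}
3. bind(c,d)  →  {holds(d,d), holds(f,f), inpos(c,d), inpos(d,c), inpos(d,d), inpos(d,f), inpos(f,d), on(f), ready(c)}
optimal plan length = 3; 3 > 2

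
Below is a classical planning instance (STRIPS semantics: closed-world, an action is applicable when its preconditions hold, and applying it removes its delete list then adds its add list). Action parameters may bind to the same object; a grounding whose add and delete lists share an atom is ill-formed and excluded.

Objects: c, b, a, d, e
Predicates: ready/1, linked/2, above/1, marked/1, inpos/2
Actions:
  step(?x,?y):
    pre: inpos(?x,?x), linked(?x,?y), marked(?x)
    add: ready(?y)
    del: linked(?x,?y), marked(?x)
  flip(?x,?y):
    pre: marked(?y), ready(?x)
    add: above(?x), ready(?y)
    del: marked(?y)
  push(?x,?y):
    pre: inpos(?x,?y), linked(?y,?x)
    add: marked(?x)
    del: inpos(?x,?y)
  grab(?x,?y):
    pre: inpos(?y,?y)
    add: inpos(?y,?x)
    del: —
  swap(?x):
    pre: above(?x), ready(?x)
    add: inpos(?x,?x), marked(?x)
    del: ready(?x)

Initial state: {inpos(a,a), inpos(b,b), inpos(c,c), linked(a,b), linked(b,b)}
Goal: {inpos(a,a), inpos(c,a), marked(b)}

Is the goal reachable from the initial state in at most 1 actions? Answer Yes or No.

1. push(b,b)  →  {inpos(a,a), inpos(c,c), linked(a,b), linked(b,b), marked(b)}
2. grab(a,c)  →  {inpos(a,a), inpos(c,a), inpos(c,c), linked(a,b), linked(b,b), marked(b)}
optimal plan length = 2; 2 > 1

No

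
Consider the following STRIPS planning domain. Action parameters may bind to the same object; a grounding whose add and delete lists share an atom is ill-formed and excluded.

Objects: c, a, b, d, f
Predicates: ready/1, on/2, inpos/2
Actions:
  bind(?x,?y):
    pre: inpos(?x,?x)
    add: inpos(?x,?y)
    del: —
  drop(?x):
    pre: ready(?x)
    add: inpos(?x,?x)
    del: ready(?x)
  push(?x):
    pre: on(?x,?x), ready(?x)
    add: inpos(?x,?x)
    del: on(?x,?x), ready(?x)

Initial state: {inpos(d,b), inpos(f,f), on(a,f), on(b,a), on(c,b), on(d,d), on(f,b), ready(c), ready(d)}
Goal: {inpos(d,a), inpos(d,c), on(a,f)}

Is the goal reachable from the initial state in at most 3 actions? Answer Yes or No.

Yes

1. drop(d)  →  {inpos(d,b), inpos(d,d), inpos(f,f), on(a,f), on(b,a), on(c,b), on(d,d), on(f,b), ready(c)}
2. bind(d,c)  →  {inpos(d,b), inpos(d,c), inpos(d,d), inpos(f,f), on(a,f), on(b,a), on(c,b), on(d,d), on(f,b), ready(c)}
3. bind(d,a)  →  {inpos(d,a), inpos(d,b), inpos(d,c), inpos(d,d), inpos(f,f), on(a,f), on(b,a), on(c,b), on(d,d), on(f,b), ready(c)}
optimal plan length = 3; 3 ≤ 3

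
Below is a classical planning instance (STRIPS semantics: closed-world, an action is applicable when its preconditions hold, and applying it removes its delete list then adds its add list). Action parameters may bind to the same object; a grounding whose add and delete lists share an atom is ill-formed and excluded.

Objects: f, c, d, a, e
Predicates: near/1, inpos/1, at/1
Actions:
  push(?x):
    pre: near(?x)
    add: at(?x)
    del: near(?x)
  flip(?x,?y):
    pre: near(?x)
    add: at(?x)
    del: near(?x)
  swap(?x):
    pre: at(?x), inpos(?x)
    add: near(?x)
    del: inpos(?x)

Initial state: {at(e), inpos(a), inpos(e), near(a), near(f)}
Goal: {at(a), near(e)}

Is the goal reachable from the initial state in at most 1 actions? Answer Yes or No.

1. push(a)  →  {at(a), at(e), inpos(a), inpos(e), near(f)}
2. swap(e)  →  {at(a), at(e), inpos(a), near(e), near(f)}
optimal plan length = 2; 2 > 1

No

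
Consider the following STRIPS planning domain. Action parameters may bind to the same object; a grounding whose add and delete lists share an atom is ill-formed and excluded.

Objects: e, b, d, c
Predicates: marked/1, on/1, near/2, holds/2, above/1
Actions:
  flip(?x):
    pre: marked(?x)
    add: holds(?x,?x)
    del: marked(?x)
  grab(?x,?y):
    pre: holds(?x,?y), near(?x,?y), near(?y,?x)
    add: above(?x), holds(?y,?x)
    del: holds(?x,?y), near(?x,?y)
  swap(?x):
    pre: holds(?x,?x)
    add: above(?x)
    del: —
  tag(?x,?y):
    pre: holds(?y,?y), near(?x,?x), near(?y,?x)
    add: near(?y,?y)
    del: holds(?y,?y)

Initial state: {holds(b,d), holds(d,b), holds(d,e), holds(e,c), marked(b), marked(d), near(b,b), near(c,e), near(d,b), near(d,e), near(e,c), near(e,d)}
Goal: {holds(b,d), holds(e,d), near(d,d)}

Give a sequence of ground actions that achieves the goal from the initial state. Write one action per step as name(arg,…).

flip(d); grab(d,e); tag(b,d)

1. flip(d)  →  {holds(b,d), holds(d,b), holds(d,d), holds(d,e), holds(e,c), marked(b), near(b,b), near(c,e), near(d,b), near(d,e), near(e,c), near(e,d)}
2. grab(d,e)  →  {above(d), holds(b,d), holds(d,b), holds(d,d), holds(e,c), holds(e,d), marked(b), near(b,b), near(c,e), near(d,b), near(e,c), near(e,d)}
3. tag(b,d)  →  {above(d), holds(b,d), holds(d,b), holds(e,c), holds(e,d), marked(b), near(b,b), near(c,e), near(d,b), near(d,d), near(e,c), near(e,d)}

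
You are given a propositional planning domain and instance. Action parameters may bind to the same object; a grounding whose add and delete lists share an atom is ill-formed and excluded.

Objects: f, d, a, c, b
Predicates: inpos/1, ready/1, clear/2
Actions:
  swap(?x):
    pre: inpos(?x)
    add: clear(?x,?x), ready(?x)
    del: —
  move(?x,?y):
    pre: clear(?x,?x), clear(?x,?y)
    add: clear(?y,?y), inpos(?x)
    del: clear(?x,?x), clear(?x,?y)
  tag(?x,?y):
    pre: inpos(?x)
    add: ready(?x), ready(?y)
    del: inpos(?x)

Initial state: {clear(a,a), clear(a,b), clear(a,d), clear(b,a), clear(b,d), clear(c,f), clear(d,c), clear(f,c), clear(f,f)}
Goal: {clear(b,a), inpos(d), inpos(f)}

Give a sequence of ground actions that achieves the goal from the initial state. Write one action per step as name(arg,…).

move(f,c); move(a,d); move(d,c)

1. move(f,c)  →  {clear(a,a), clear(a,b), clear(a,d), clear(b,a), clear(b,d), clear(c,c), clear(c,f), clear(d,c), inpos(f)}
2. move(a,d)  →  {clear(a,b), clear(b,a), clear(b,d), clear(c,c), clear(c,f), clear(d,c), clear(d,d), inpos(a), inpos(f)}
3. move(d,c)  →  {clear(a,b), clear(b,a), clear(b,d), clear(c,c), clear(c,f), inpos(a), inpos(d), inpos(f)}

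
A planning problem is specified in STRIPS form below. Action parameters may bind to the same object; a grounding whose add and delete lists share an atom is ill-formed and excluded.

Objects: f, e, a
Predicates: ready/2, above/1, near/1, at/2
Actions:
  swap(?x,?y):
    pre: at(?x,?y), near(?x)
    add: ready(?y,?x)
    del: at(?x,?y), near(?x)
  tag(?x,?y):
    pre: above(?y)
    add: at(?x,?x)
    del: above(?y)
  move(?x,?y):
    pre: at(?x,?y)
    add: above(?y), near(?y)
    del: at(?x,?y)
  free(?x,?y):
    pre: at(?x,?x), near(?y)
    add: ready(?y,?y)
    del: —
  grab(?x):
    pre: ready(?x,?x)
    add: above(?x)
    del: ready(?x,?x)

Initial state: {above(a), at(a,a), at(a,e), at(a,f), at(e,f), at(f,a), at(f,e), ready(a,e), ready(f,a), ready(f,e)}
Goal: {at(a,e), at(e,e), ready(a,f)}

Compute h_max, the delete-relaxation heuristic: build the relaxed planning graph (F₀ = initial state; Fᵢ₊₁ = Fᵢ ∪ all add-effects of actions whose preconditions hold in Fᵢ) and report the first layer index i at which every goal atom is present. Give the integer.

F0 = init (10 atoms)
F1 = F0 ∪ {above(e), above(f), at(e,e), at(f,f), near(a), near(e), near(f)}  (17 atoms)
F2 = F1 ∪ {ready(a,a), ready(a,f), ready(e,a), ready(e,e), ready(e,f), ready(f,f)}  (23 atoms)
goal ⊆ F2  ⇒  h_max = 2

2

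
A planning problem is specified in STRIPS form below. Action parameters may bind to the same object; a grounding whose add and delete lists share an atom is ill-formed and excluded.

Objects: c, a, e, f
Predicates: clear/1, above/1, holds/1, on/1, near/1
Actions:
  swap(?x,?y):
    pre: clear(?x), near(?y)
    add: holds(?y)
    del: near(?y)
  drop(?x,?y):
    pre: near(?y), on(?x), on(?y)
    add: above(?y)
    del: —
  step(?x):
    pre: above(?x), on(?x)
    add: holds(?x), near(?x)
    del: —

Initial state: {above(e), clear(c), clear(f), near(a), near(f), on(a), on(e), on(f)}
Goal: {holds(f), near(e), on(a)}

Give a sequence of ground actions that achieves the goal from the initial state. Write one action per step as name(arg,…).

1. swap(c,f)  →  {above(e), clear(c), clear(f), holds(f), near(a), on(a), on(e), on(f)}
2. step(e)  →  {above(e), clear(c), clear(f), holds(e), holds(f), near(a), near(e), on(a), on(e), on(f)}

swap(c,f); step(e)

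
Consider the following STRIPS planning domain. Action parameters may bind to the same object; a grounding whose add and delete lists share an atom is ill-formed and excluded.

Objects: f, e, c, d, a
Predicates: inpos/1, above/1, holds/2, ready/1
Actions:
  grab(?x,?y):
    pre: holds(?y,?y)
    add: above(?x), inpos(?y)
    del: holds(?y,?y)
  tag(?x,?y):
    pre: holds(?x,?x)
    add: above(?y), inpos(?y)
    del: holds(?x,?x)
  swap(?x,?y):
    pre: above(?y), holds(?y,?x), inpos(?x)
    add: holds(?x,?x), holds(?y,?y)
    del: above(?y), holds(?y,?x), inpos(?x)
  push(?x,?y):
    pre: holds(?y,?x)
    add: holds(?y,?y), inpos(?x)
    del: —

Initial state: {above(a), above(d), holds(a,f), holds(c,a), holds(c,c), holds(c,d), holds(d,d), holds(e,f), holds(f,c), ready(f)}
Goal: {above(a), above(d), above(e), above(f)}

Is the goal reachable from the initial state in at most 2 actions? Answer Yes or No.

Yes

1. grab(f,c)  →  {above(a), above(d), above(f), holds(a,f), holds(c,a), holds(c,d), holds(d,d), holds(e,f), holds(f,c), inpos(c), ready(f)}
2. grab(e,d)  →  {above(a), above(d), above(e), above(f), holds(a,f), holds(c,a), holds(c,d), holds(e,f), holds(f,c), inpos(c), inpos(d), ready(f)}
optimal plan length = 2; 2 ≤ 2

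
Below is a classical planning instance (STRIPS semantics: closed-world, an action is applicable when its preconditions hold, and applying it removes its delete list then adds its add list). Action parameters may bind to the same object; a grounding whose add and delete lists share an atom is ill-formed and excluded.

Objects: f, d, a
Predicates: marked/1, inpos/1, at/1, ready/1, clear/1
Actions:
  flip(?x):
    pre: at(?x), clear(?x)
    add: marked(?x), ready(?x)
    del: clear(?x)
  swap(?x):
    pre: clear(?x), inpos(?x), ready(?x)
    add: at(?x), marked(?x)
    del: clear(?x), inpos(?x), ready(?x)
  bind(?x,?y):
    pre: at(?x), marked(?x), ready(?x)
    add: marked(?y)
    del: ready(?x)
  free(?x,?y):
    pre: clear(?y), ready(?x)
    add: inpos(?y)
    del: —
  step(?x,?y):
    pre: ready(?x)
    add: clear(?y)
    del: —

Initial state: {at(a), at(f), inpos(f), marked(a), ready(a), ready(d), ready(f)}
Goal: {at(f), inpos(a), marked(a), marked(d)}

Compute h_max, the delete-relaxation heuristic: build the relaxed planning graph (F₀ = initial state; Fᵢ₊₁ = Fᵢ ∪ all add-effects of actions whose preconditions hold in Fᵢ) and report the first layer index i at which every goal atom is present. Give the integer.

F0 = init (7 atoms)
F1 = F0 ∪ {clear(a), clear(d), clear(f), marked(d), marked(f)}  (12 atoms)
F2 = F1 ∪ {inpos(a), inpos(d)}  (14 atoms)
goal ⊆ F2  ⇒  h_max = 2

2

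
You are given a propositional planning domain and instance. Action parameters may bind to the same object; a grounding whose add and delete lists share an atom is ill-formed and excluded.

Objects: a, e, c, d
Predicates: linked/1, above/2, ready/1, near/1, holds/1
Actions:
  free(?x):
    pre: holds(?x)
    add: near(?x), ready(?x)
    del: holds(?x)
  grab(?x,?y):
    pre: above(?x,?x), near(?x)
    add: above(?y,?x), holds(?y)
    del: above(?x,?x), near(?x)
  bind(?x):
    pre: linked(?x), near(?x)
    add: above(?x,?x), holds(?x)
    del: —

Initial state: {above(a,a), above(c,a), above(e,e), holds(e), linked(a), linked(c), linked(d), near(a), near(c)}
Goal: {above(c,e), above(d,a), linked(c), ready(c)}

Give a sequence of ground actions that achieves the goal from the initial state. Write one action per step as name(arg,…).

1. free(e)  →  {above(a,a), above(c,a), above(e,e), linked(a), linked(c), linked(d), near(a), near(c), near(e), ready(e)}
2. grab(a,d)  →  {above(c,a), above(d,a), above(e,e), holds(d), linked(a), linked(c), linked(d), near(c), near(e), ready(e)}
3. grab(e,c)  →  {above(c,a), above(c,e), above(d,a), holds(c), holds(d), linked(a), linked(c), linked(d), near(c), ready(e)}
4. free(c)  →  {above(c,a), above(c,e), above(d,a), holds(d), linked(a), linked(c), linked(d), near(c), ready(c), ready(e)}

free(e); grab(a,d); grab(e,c); free(c)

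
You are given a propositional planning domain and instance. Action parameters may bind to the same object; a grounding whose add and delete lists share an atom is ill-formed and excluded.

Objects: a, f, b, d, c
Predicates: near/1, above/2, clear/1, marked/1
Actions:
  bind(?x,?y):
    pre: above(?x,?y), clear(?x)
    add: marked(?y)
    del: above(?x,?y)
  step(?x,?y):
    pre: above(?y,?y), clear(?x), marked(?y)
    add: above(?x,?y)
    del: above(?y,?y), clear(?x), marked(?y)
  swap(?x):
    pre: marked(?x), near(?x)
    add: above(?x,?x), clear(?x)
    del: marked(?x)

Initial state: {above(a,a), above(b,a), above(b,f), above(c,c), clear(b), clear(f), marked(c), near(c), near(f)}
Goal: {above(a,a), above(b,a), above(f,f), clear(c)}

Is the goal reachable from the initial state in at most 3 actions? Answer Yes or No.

1. bind(b,f)  →  {above(a,a), above(b,a), above(c,c), clear(b), clear(f), marked(c), marked(f), near(c), near(f)}
2. swap(f)  →  {above(a,a), above(b,a), above(c,c), above(f,f), clear(b), clear(f), marked(c), near(c), near(f)}
3. swap(c)  →  {above(a,a), above(b,a), above(c,c), above(f,f), clear(b), clear(c), clear(f), near(c), near(f)}
optimal plan length = 3; 3 ≤ 3

Yes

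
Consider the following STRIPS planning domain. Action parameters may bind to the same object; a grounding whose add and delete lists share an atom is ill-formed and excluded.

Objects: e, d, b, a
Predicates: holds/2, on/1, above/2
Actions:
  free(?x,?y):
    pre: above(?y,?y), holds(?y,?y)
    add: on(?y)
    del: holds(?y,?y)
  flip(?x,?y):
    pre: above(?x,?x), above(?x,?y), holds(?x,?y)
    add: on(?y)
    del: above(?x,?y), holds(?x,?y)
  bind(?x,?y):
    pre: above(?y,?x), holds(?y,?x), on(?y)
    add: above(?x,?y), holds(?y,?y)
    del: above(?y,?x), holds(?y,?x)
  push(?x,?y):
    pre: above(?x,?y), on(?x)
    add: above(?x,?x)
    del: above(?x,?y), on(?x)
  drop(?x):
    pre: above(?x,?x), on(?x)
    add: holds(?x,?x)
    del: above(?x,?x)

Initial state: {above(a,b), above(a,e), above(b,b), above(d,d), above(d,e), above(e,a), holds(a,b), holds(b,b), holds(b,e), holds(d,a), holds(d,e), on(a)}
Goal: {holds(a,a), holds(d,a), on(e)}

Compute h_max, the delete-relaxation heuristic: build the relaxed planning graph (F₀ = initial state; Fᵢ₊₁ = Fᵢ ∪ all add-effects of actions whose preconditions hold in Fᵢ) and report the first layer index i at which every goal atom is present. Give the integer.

1

F0 = init (12 atoms)
F1 = F0 ∪ {above(a,a), above(b,a), holds(a,a), on(b), on(e)}  (17 atoms)
goal ⊆ F1  ⇒  h_max = 1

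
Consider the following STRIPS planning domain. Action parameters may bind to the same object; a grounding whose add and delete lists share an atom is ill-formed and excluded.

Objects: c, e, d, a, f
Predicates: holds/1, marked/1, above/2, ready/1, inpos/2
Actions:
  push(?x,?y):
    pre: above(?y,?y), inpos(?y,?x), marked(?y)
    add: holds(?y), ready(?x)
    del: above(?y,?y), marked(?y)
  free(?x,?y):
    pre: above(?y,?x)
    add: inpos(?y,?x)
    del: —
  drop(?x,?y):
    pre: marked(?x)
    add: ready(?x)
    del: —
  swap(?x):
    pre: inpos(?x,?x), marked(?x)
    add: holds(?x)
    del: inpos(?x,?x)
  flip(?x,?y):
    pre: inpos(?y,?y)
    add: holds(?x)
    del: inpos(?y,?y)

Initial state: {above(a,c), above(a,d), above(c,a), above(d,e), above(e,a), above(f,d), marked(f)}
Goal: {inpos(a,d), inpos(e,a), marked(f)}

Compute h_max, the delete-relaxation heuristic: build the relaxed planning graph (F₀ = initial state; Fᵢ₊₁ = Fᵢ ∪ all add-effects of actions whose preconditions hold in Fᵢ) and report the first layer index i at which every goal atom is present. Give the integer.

1

F0 = init (7 atoms)
F1 = F0 ∪ {inpos(a,c), inpos(a,d), inpos(c,a), inpos(d,e), inpos(e,a), inpos(f,d), ready(f)}  (14 atoms)
goal ⊆ F1  ⇒  h_max = 1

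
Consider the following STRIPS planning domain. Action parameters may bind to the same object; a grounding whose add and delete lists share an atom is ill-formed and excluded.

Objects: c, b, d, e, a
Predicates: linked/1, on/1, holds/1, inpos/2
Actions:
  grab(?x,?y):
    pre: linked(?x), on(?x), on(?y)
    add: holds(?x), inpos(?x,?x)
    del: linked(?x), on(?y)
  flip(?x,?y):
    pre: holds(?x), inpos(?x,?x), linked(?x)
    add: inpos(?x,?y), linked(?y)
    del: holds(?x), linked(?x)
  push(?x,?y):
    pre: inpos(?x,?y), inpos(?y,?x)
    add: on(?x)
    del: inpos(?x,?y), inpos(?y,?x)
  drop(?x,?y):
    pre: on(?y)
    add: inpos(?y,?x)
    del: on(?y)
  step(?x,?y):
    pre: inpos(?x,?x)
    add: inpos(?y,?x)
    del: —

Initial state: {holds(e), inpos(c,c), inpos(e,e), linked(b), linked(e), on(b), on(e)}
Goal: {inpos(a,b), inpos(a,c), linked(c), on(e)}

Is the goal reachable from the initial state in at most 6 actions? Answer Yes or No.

Yes

1. grab(b,b)  →  {holds(b), holds(e), inpos(b,b), inpos(c,c), inpos(e,e), linked(e), on(e)}
2. flip(e,c)  →  {holds(b), inpos(b,b), inpos(c,c), inpos(e,c), inpos(e,e), linked(c), on(e)}
3. step(c,a)  →  {holds(b), inpos(a,c), inpos(b,b), inpos(c,c), inpos(e,c), inpos(e,e), linked(c), on(e)}
4. step(b,a)  →  {holds(b), inpos(a,b), inpos(a,c), inpos(b,b), inpos(c,c), inpos(e,c), inpos(e,e), linked(c), on(e)}
optimal plan length = 4; 4 ≤ 6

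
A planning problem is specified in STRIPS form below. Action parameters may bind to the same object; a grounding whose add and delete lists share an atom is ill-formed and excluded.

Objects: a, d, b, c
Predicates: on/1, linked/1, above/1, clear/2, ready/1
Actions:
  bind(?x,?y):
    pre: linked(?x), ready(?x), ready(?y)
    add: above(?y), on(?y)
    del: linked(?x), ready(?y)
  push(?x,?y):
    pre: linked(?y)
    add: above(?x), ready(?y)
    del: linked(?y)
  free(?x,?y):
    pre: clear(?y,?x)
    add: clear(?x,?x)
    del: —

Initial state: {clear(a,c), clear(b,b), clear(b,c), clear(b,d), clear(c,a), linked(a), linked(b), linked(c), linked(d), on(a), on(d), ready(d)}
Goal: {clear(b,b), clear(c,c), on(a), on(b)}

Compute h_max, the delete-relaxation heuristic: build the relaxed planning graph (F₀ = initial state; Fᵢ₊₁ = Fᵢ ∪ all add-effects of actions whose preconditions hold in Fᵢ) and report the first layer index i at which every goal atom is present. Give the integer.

2

F0 = init (12 atoms)
F1 = F0 ∪ {above(a), above(b), above(c), above(d), clear(a,a), clear(c,c), clear(d,d), ready(a), ready(b), ready(c)}  (22 atoms)
F2 = F1 ∪ {on(b), on(c)}  (24 atoms)
goal ⊆ F2  ⇒  h_max = 2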